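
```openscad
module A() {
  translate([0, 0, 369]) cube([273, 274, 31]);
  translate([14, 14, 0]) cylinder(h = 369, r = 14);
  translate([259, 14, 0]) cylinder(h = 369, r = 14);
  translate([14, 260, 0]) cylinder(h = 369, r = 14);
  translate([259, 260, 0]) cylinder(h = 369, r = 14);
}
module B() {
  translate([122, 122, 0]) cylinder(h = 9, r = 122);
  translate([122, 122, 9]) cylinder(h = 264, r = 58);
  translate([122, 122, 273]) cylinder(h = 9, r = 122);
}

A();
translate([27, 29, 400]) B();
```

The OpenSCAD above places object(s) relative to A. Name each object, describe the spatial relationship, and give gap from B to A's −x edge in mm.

The spool's min-x is at 27; the stool's min-x is 0; gap = 27 mm.

A is a stool. B is a spool. The spool is on top of the stool. The gap from the spool to the stool's −x edge is 27 mm.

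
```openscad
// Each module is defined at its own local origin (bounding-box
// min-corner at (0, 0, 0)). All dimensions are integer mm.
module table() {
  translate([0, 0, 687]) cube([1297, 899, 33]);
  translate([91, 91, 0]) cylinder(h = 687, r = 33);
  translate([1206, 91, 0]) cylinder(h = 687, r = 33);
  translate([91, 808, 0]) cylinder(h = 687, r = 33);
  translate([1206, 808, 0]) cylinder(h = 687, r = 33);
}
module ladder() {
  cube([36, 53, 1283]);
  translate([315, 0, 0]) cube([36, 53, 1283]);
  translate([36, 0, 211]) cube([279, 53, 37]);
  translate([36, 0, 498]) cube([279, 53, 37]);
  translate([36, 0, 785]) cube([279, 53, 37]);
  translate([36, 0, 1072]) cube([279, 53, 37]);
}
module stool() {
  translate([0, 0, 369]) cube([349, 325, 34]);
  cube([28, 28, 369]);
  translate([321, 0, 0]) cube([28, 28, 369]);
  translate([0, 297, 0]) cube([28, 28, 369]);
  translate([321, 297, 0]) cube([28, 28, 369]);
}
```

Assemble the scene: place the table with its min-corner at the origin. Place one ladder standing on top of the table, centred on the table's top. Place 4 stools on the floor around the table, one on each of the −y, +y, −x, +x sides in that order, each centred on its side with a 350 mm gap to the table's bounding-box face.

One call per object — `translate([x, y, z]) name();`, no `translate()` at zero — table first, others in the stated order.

table();
translate([473, 423, 720]) ladder();
translate([474, -675, 0]) stool();
translate([474, 1249, 0]) stool();
translate([-699, 287, 0]) stool();
translate([1647, 287, 0]) stool();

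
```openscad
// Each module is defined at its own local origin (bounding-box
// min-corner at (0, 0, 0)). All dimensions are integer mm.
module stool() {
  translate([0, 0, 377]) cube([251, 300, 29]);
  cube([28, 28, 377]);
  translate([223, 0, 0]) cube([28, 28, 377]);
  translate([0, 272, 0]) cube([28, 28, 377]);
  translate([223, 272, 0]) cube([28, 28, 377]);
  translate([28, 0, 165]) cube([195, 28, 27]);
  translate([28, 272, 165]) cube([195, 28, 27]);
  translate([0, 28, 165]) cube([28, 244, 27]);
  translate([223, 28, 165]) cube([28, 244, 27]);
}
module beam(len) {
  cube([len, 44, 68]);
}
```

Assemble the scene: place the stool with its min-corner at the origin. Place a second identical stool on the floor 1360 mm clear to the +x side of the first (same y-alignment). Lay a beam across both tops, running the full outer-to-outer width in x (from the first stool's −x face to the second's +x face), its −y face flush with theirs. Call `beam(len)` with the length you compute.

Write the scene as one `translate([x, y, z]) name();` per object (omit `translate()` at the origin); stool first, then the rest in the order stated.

stool();
translate([1611, 0, 0]) stool();
translate([0, 0, 406]) beam(1862);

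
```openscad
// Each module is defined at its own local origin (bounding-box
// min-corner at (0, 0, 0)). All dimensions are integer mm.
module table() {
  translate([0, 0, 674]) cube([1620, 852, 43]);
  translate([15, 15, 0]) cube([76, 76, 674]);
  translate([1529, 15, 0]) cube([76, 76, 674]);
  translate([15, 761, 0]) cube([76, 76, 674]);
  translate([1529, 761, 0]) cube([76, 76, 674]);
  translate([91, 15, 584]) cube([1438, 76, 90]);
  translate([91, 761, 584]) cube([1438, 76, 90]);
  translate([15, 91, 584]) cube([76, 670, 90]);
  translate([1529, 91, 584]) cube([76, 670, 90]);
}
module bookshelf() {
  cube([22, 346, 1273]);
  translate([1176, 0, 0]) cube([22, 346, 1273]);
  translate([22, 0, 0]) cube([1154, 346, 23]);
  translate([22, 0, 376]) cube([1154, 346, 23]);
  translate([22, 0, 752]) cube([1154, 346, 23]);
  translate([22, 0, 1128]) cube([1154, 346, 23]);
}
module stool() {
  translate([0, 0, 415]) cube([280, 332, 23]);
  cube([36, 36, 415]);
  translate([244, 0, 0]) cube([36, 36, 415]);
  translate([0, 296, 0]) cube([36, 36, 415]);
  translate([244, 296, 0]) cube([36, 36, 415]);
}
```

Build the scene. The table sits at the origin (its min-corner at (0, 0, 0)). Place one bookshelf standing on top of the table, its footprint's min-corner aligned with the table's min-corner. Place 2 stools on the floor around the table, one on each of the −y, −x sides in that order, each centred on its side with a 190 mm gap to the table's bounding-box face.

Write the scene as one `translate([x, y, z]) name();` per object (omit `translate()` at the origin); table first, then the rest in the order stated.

table();
translate([0, 0, 717]) bookshelf();
translate([670, -522, 0]) stool();
translate([-470, 260, 0]) stool();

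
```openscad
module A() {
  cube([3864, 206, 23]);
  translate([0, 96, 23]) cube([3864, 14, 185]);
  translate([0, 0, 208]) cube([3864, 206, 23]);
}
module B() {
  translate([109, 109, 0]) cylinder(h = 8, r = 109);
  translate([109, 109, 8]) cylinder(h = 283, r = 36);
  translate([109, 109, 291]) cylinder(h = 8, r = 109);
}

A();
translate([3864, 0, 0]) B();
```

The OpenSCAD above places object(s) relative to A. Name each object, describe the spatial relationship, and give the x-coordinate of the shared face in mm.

A is an I-beam. B is a spool. The spool is against the I-beam's +x side, with their −y faces flush. The x-coordinate of the shared face is 3864 mm.

The I-beam's +x face and the spool's −x face are both at x = 3864 mm.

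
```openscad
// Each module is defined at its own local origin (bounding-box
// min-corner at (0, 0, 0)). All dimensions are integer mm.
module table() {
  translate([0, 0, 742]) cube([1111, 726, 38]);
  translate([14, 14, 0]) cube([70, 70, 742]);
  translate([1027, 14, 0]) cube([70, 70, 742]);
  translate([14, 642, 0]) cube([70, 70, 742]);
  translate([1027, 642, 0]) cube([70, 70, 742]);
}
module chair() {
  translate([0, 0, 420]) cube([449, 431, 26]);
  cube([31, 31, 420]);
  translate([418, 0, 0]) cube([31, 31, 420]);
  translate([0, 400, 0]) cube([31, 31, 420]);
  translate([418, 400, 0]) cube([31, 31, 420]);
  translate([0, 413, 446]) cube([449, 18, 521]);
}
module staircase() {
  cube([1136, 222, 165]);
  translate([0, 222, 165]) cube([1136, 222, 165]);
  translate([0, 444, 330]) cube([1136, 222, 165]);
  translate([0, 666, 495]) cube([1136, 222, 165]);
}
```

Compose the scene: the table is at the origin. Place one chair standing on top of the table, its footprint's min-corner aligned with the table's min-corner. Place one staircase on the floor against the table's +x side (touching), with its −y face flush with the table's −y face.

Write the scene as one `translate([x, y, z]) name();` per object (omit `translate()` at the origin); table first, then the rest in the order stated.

table();
translate([0, 0, 780]) chair();
translate([1111, 0, 0]) staircase();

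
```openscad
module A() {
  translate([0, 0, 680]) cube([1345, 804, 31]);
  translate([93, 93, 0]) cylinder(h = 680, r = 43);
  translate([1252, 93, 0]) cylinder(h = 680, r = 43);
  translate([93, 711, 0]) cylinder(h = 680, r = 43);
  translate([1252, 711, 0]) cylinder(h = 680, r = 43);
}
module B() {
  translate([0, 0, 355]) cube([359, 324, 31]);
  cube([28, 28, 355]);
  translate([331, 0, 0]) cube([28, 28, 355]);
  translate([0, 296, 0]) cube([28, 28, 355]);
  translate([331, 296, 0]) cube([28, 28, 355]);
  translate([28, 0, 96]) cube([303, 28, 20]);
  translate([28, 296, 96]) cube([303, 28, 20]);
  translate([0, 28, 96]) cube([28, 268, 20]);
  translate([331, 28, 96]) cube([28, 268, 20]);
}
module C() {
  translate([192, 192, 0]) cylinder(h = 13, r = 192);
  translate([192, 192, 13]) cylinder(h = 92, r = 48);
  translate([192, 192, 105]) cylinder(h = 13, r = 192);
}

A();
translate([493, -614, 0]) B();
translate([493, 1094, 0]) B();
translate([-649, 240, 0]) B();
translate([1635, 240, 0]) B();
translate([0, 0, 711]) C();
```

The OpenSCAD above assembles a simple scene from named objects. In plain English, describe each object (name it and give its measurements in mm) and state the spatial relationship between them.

A is a table with a 1345×804 mm rectangular top, 31 mm thick, top surface at z = 711 mm, supported by four round legs of 86 mm diameter, each leg's bounding box inset 50 mm from the nearest pair of top edges, running from the floor.

B is a four-legged stool. The seat is a 359×324×31 mm slab whose top surface is at z = 386 mm; four square legs, each 28×28 mm in cross-section, run from the floor (z = 0) to the underside of the seat, each flush with a corner of the seat. Four stretchers, 28 mm wide and 20 mm tall, connect adjacent legs with their undersides at z = 96 mm, each running between the inner faces of the legs it joins and aligned with the legs' outer faces on the other axis.

C is a spool: two coaxial disc flanges of radius 192 mm and thickness 13 mm, joined by a core cylinder of radius 48 mm and height 92 mm. The lower flange rests on z = 0 and the three cylinders share a vertical axis.

Four stools sit around the table at the −y, +y, −x, +x sides. The spool is on top of the table.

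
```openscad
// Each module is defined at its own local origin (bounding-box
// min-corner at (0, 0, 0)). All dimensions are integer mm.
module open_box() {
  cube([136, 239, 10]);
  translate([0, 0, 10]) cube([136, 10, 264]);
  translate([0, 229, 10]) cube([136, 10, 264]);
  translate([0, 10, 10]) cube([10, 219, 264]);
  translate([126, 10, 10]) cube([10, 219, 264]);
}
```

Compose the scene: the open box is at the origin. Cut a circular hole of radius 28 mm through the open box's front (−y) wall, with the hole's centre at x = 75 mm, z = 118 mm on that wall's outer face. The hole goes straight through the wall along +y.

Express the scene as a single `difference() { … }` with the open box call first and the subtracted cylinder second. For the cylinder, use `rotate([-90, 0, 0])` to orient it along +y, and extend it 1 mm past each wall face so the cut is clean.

difference() {
  open_box();
  translate([75, -1, 118]) rotate([-90, 0, 0]) cylinder(h = 12, r = 28);
}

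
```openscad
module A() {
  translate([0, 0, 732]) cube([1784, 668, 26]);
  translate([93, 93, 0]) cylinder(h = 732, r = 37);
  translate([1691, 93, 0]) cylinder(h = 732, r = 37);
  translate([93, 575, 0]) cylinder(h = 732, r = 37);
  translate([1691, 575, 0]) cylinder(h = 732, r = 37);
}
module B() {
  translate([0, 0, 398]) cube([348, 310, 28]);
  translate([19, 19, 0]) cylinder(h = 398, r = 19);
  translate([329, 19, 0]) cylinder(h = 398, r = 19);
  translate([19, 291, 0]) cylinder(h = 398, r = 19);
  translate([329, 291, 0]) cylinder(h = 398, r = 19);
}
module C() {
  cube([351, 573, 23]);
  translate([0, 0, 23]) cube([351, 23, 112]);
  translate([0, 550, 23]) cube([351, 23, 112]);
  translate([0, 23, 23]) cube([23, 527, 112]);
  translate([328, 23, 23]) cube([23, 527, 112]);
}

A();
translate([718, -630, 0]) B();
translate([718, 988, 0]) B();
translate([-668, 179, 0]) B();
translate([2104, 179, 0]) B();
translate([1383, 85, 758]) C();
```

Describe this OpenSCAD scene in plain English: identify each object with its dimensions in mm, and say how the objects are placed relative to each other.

A is a table: top 1784 mm (x) × 668 mm (y), 26 mm thick, upper face at z = 758 mm, on four round legs of 74 mm diameter, each leg's bounding box inset 56 mm from the nearest pair of top edges, running from z = 0 to the bottom of the top.

B is a four-legged stool. The seat is a 348×310×28 mm slab whose top surface is at z = 426 mm; four round legs, each 38 mm in diameter, run from the floor (z = 0) to the underside of the seat, each leg's axis is inset half a diameter from the nearest pair of seat edges (so the leg's bounding box is flush with the corner).

C is an open storage box with external size 351×573×135 mm and wall thickness 23 mm (the base is also 23 mm thick). The base covers the whole footprint; the four walls stand on the base, with the y-facing walls full-width and the x-facing walls fitting between their inner faces.

Four stools sit around the table at the −y, +y, −x, +x sides. The open box is on top of the table.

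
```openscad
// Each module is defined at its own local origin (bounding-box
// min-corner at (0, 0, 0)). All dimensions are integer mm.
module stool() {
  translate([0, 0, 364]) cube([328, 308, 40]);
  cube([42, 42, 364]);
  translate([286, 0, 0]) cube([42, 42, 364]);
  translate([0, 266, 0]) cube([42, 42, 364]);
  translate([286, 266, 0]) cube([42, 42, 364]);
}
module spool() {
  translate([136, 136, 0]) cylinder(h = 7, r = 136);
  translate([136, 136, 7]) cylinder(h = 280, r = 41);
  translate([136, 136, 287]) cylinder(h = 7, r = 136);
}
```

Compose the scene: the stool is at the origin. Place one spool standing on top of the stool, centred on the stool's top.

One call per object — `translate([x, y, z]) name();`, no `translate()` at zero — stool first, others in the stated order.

stool();
translate([28, 18, 404]) spool();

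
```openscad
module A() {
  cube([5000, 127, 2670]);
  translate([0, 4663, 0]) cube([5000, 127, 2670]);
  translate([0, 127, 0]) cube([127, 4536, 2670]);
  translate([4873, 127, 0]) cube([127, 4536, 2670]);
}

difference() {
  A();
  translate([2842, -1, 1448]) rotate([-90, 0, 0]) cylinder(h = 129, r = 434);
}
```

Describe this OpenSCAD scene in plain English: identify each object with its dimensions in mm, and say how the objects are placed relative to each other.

A is the wall frame of a small rectangular building: four walls, each 2670 mm tall and 127 mm thick, enclosing a footprint 5000 mm (x) by 4790 mm (y) outside-to-outside, with no floor or roof. The front and back walls (the −y and +y sides) span the full width; the two side walls fit between them.

The house frame has a circular hole of radius 434 mm through its front wall, centred at (x = 2842, z = 1448).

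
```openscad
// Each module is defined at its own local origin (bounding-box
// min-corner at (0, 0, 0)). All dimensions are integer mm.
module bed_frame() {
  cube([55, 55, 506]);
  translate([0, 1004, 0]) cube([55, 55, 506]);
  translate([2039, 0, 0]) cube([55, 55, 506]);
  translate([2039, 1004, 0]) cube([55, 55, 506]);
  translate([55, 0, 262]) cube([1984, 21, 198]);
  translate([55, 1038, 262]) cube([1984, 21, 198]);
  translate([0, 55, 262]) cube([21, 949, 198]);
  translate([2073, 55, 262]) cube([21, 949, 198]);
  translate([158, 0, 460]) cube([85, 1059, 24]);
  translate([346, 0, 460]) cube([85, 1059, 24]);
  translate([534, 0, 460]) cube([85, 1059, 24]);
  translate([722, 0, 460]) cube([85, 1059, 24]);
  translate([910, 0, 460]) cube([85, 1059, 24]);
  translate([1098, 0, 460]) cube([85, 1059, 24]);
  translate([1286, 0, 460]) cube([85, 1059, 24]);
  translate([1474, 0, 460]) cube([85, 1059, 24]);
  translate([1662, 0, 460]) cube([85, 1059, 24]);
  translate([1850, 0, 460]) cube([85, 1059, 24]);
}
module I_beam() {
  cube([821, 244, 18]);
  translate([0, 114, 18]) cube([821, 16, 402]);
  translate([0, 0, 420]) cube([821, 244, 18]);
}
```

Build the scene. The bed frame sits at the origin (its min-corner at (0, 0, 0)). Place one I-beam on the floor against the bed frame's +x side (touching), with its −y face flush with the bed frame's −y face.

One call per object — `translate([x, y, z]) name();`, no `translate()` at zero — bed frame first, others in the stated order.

bed_frame();
translate([2094, 0, 0]) I_beam();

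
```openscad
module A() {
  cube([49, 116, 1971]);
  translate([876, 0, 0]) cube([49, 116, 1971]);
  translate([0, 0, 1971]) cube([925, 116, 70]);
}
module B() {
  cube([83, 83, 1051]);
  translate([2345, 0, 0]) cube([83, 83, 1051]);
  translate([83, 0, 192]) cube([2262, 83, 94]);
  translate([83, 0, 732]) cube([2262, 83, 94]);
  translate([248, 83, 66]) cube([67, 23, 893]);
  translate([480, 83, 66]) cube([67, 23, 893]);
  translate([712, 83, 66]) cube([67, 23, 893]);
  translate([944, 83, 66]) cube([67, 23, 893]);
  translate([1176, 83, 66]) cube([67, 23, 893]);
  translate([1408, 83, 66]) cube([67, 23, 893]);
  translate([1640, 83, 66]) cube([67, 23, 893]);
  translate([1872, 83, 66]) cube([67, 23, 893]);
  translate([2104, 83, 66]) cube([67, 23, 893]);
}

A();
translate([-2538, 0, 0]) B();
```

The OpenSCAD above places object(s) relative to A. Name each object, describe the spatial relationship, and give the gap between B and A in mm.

The fence section's nearest face is 110 mm from the door frame's −x face.

A is a door frame. B is a fence section. The fence section is on the floor beside the door frame on its −x side. The gap between the fence section and the door frame is 110 mm.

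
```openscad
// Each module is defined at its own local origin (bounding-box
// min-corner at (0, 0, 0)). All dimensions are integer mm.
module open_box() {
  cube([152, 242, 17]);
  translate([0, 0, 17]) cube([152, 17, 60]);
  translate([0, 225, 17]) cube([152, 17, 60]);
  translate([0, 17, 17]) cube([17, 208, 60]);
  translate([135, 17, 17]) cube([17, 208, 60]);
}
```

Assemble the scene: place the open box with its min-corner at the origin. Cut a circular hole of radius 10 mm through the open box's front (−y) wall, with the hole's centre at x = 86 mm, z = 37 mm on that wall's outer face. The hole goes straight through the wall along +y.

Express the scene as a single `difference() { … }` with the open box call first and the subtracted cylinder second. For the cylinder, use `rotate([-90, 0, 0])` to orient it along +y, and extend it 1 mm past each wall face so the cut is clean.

difference() {
  open_box();
  translate([86, -1, 37]) rotate([-90, 0, 0]) cylinder(h = 19, r = 10);
}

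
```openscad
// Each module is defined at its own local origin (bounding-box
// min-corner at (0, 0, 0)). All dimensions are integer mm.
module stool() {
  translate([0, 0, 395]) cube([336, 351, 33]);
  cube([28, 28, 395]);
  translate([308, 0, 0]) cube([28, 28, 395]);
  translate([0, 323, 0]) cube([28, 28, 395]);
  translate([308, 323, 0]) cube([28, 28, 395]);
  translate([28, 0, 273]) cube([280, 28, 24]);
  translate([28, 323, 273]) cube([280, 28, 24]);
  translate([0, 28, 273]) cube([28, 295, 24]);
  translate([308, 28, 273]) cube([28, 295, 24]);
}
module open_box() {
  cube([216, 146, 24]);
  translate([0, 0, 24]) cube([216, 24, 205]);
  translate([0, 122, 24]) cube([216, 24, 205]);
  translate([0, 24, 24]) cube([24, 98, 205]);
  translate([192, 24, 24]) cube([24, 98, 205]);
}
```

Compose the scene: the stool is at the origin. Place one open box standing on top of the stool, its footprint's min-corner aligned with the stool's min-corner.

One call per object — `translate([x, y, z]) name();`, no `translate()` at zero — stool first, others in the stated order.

stool();
translate([0, 0, 428]) open_box();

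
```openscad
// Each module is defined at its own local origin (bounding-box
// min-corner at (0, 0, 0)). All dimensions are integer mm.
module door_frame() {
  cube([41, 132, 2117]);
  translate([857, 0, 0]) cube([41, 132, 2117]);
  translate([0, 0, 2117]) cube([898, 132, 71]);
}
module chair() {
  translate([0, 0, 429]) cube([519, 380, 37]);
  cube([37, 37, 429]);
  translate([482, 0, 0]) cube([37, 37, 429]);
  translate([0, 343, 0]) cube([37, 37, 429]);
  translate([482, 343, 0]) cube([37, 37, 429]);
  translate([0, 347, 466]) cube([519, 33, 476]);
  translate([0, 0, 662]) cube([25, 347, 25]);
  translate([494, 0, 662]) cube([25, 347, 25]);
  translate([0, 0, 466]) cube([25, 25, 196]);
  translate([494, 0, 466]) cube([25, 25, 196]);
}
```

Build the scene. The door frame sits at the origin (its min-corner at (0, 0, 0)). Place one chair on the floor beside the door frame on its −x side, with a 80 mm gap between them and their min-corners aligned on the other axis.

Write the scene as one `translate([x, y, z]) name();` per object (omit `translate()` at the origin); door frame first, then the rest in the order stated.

door_frame();
translate([-599, 0, 0]) chair();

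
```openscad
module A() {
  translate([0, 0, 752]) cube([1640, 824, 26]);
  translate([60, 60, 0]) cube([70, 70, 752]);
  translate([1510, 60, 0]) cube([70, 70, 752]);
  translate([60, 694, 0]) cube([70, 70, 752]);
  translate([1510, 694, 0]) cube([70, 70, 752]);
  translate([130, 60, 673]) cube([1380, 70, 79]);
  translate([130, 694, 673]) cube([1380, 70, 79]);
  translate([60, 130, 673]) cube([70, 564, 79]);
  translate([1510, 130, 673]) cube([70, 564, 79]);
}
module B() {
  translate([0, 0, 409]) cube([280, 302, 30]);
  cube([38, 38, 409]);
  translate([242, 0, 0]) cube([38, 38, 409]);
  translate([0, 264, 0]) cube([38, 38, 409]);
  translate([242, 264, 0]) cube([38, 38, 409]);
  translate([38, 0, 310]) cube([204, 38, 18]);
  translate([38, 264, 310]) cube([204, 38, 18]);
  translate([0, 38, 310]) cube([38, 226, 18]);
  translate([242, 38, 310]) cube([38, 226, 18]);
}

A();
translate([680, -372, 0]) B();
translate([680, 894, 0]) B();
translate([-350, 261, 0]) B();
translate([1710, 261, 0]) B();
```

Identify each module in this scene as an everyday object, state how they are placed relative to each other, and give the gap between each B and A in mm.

Each stool's nearest face is 70 mm from the table's bounding box.

A is a table. B is a stool. Four stools sit around the table at the −y, +y, −x, +x sides. The gap between each stool and the table is 70 mm.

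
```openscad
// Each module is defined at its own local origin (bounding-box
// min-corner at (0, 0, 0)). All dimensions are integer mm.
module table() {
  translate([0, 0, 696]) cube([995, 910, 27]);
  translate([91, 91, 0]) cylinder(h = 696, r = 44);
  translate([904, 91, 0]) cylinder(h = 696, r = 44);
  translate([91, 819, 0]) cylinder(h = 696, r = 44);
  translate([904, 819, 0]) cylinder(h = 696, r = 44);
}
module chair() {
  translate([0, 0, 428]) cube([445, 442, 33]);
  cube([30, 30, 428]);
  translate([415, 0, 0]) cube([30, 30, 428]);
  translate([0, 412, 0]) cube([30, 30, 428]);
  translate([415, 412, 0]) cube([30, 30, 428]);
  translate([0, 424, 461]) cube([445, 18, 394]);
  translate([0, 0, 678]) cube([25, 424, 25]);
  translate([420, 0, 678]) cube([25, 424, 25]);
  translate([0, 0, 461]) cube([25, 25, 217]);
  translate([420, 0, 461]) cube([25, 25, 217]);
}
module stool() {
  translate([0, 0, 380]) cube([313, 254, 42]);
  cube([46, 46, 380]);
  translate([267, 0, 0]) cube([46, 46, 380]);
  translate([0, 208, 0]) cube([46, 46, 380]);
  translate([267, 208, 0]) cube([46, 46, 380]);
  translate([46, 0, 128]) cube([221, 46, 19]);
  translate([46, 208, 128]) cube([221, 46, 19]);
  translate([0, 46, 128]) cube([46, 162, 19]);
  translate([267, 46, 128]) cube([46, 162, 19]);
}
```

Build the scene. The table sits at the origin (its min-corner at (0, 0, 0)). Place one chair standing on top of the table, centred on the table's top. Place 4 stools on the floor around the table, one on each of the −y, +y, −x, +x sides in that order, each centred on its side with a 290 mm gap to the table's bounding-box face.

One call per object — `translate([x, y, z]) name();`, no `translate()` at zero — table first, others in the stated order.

table();
translate([275, 234, 723]) chair();
translate([341, -544, 0]) stool();
translate([341, 1200, 0]) stool();
translate([-603, 328, 0]) stool();
translate([1285, 328, 0]) stool();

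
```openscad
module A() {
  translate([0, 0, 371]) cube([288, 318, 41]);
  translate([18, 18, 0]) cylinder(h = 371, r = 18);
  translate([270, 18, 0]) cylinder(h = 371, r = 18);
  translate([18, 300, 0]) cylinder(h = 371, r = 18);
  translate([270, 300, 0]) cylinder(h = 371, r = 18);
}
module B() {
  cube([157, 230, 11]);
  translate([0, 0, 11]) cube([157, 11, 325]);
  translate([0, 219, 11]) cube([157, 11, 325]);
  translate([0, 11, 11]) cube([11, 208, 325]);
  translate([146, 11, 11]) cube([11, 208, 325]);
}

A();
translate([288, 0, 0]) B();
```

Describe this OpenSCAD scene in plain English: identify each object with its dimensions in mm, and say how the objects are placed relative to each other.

A is a four-legged stool. The seat is a 288×318×41 mm slab whose top surface is at z = 412 mm; four round legs, each 36 mm in diameter, run from the floor (z = 0) to the underside of the seat, each leg's axis is inset half a diameter from the nearest pair of seat edges (so the leg's bounding box is flush with the corner).

B is an open storage box with external size 157×230×336 mm and wall thickness 11 mm (the base is also 11 mm thick). The base covers the whole footprint; the four walls stand on the base, with the y-facing walls full-width and the x-facing walls fitting between their inner faces.

The open box is against the stool's +x side, with their −y faces flush.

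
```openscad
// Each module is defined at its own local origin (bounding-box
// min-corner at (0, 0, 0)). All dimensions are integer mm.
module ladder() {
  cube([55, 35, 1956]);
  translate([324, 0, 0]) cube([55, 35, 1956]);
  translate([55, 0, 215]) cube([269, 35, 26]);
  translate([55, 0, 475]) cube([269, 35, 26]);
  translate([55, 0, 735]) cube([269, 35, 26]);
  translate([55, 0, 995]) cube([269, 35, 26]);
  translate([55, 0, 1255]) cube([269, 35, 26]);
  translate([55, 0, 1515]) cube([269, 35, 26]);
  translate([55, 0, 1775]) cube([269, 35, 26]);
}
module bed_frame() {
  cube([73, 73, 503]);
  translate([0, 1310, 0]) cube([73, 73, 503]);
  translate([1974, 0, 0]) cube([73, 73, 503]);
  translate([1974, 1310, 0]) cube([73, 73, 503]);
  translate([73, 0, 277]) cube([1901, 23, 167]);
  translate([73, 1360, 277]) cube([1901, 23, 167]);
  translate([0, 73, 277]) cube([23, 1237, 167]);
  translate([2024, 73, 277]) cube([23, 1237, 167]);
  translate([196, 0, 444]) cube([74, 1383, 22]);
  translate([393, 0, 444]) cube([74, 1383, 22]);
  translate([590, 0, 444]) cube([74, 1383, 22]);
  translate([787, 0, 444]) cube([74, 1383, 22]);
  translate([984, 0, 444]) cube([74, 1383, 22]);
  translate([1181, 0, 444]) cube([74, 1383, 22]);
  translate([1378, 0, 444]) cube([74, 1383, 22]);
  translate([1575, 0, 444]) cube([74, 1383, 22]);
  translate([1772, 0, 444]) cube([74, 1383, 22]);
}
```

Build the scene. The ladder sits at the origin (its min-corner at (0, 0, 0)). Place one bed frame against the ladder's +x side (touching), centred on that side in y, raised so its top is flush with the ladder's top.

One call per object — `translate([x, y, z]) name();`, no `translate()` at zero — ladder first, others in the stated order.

ladder();
translate([379, -674, 1453]) bed_frame();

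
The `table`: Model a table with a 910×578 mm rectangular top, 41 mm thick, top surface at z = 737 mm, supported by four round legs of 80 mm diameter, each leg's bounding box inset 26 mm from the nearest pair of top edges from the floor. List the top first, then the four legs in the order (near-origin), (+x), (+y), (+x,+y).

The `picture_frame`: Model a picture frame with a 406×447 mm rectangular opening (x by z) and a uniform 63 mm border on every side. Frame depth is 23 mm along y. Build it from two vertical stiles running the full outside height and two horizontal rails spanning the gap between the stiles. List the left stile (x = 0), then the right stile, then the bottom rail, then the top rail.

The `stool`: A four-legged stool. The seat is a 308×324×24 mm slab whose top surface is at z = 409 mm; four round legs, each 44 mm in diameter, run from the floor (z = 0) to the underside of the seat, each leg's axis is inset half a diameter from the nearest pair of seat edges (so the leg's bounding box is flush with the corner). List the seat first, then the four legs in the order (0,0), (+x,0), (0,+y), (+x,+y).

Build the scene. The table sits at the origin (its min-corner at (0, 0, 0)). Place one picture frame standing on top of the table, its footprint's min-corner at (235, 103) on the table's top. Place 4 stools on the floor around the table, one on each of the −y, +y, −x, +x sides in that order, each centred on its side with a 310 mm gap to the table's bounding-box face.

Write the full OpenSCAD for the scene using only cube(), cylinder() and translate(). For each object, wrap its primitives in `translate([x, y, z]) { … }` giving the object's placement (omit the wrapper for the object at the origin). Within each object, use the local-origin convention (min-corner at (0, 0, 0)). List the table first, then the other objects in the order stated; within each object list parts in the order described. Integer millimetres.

translate([0, 0, 696]) cube([910, 578, 41]);
translate([66, 66, 0]) cylinder(h = 696, r = 40);
translate([844, 66, 0]) cylinder(h = 696, r = 40);
translate([66, 512, 0]) cylinder(h = 696, r = 40);
translate([844, 512, 0]) cylinder(h = 696, r = 40);
translate([235, 103, 737]) {
  cube([63, 23, 573]);
  translate([469, 0, 0]) cube([63, 23, 573]);
  translate([63, 0, 0]) cube([406, 23, 63]);
  translate([63, 0, 510]) cube([406, 23, 63]);
}
translate([301, -634, 0]) {
  translate([0, 0, 385]) cube([308, 324, 24]);
  translate([22, 22, 0]) cylinder(h = 385, r = 22);
  translate([286, 22, 0]) cylinder(h = 385, r = 22);
  translate([22, 302, 0]) cylinder(h = 385, r = 22);
  translate([286, 302, 0]) cylinder(h = 385, r = 22);
}
translate([301, 888, 0]) {
  translate([0, 0, 385]) cube([308, 324, 24]);
  translate([22, 22, 0]) cylinder(h = 385, r = 22);
  translate([286, 22, 0]) cylinder(h = 385, r = 22);
  translate([22, 302, 0]) cylinder(h = 385, r = 22);
  translate([286, 302, 0]) cylinder(h = 385, r = 22);
}
translate([-618, 127, 0]) {
  translate([0, 0, 385]) cube([308, 324, 24]);
  translate([22, 22, 0]) cylinder(h = 385, r = 22);
  translate([286, 22, 0]) cylinder(h = 385, r = 22);
  translate([22, 302, 0]) cylinder(h = 385, r = 22);
  translate([286, 302, 0]) cylinder(h = 385, r = 22);
}
translate([1220, 127, 0]) {
  translate([0, 0, 385]) cube([308, 324, 24]);
  translate([22, 22, 0]) cylinder(h = 385, r = 22);
  translate([286, 22, 0]) cylinder(h = 385, r = 22);
  translate([22, 302, 0]) cylinder(h = 385, r = 22);
  translate([286, 302, 0]) cylinder(h = 385, r = 22);
}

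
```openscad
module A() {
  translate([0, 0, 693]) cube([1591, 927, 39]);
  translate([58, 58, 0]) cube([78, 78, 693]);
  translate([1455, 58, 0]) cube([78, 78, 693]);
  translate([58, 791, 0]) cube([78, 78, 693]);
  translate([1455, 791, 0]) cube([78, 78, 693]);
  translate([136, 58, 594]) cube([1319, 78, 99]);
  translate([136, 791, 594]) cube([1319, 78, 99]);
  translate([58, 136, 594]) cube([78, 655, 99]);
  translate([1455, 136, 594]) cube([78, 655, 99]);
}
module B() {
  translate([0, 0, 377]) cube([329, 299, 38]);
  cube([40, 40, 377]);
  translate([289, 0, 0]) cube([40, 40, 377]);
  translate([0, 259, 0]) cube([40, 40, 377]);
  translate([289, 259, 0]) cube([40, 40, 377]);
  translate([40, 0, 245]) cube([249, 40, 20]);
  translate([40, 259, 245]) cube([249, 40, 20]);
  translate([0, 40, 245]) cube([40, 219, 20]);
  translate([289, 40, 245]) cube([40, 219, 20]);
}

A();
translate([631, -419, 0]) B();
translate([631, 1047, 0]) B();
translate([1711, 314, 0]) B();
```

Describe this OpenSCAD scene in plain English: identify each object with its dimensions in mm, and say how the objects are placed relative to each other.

A is a rectangular dining table. The top is 1591×927×39 mm with its upper surface at z = 732 mm. It stands on four 78×78 mm square legs, each inset 58 mm from the nearest pair of top edges, running from the floor to the underside of the top. Four apron rails, 78 mm thick and 99 mm tall, run between adjacent legs with their top edges flush with the underside of the top and their outer faces flush with the legs' outer faces.

B is a four-legged stool. The seat is 329×299 mm, 38 mm thick, top at z = 415 mm. It stands on four square legs, each 40×40 mm in cross-section, from z = 0 to the seat underside, each flush with a corner of the seat. Four stretchers, 40 mm wide and 20 mm tall, connect adjacent legs with their undersides at z = 245 mm, each running between the inner faces of the legs it joins and aligned with the legs' outer faces on the other axis.

Three stools sit around the table at the −y, +y, +x sides.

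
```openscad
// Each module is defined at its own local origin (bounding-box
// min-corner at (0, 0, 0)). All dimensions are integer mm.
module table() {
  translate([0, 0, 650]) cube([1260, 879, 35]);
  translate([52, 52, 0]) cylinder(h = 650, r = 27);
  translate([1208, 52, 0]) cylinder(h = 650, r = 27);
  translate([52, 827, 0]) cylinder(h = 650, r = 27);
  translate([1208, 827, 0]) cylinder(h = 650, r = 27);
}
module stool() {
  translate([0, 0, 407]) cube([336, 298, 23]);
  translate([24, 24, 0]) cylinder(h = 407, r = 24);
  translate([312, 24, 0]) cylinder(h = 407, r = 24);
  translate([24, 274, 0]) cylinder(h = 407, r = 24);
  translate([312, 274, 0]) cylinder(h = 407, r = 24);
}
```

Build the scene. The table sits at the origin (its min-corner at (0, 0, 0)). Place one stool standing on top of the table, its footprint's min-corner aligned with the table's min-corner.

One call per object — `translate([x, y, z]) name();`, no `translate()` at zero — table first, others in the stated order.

table();
translate([0, 0, 685]) stool();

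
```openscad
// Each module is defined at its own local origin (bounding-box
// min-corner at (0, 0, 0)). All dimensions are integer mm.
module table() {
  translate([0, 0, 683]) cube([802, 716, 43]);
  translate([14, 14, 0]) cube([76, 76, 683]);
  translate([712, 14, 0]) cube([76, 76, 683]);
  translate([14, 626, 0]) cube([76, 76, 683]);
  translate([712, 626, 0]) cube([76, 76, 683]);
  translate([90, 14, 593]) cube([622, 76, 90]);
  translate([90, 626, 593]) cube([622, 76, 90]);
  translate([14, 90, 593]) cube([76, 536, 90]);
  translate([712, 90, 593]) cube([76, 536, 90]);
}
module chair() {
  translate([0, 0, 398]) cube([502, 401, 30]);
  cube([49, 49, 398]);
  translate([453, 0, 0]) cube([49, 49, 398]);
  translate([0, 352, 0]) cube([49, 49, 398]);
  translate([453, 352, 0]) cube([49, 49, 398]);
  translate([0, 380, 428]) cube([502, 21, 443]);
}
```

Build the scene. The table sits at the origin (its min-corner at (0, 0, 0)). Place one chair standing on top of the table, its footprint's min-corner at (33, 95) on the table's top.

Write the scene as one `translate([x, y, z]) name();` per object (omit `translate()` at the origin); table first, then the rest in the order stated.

table();
translate([33, 95, 726]) chair();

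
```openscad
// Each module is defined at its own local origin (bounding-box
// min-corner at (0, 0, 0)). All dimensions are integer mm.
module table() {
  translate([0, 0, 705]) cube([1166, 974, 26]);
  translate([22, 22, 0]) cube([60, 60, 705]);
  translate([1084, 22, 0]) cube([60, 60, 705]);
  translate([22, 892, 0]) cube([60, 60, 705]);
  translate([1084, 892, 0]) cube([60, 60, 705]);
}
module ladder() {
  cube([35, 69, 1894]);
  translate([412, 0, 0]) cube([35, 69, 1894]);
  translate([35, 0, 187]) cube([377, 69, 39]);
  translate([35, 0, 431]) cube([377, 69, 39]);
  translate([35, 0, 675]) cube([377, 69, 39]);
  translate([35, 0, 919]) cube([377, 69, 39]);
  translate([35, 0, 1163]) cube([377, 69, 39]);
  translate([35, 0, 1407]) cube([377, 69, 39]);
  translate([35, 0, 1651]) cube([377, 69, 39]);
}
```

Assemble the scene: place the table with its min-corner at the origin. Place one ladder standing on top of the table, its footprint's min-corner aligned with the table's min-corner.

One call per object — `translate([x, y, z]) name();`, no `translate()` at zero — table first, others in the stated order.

table();
translate([0, 0, 731]) ladder();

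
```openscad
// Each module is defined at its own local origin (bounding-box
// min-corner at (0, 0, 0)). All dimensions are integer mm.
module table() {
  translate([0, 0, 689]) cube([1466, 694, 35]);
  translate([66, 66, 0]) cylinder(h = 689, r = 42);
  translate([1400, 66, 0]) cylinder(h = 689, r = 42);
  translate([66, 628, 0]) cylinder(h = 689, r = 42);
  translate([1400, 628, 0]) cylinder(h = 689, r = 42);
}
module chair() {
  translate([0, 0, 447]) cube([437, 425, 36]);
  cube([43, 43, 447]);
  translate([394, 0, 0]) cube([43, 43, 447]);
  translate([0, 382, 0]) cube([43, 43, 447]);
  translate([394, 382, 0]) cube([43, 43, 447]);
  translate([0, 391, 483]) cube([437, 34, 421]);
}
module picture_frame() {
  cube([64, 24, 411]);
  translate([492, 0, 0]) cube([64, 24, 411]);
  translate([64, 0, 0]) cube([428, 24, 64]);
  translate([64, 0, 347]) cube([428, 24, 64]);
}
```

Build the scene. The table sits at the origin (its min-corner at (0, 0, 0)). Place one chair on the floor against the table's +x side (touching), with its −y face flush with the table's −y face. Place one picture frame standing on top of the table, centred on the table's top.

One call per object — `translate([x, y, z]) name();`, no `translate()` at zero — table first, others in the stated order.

table();
translate([1466, 0, 0]) chair();
translate([455, 335, 724]) picture_frame();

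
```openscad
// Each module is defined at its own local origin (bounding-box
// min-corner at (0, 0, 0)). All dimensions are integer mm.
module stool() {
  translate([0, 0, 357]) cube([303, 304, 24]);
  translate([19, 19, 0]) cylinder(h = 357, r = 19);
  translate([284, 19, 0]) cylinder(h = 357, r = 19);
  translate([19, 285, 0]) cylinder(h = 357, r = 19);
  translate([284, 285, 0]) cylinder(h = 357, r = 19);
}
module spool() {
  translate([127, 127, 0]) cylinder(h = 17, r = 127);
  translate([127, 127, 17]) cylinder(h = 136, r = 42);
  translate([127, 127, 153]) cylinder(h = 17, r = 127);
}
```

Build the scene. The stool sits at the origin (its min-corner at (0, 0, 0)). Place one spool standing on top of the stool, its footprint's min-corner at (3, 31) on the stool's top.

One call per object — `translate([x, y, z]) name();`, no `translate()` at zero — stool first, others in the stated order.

stool();
translate([3, 31, 381]) spool();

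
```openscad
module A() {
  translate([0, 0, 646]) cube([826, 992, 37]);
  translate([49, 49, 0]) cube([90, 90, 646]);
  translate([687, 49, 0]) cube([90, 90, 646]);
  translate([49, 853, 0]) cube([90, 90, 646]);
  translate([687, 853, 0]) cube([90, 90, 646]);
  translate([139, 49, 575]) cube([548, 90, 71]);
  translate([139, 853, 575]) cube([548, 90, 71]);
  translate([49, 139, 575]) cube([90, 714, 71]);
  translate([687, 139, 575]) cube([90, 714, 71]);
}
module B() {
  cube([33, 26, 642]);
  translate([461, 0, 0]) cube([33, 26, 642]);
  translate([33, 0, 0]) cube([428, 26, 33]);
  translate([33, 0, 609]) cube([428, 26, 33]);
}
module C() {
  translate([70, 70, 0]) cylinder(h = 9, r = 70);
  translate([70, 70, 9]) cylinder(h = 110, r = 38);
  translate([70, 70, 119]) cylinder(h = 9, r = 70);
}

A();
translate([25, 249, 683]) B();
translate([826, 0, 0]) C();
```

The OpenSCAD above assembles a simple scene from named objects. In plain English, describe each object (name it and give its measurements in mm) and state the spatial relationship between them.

A is a table with a 826×992 mm rectangular top, 37 mm thick, top surface at z = 683 mm, supported by four 90×90 mm square legs, each inset 49 mm from the nearest pair of top edges, running from the floor. Four apron rails, 90 mm thick and 71 mm tall, run between adjacent legs with their top edges flush with the underside of the top and their outer faces flush with the legs' outer faces.

B is a rectangular picture frame lying in the x–z plane (depth along y). The opening is 428 mm wide (x) by 576 mm tall (z), surrounded by a border 33 mm wide on all four sides. The frame is 26 mm deep and is made of two full-height vertical stiles with two horizontal rails fitted between them.

C is a spool: two coaxial disc flanges of radius 70 mm and thickness 9 mm, joined by a core cylinder of radius 38 mm and height 110 mm. The lower flange rests on z = 0 and the three cylinders share a vertical axis.

The picture frame is on top of the table. The spool is against the table's +x side, with their −y faces flush.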